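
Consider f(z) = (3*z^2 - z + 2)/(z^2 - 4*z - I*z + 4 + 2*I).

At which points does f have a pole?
The singularities of f are the zeros of the denominator. Factoring,
  z^2 - 4*z - I*z + 4 + 2*I = (z - 2 - I)*(z - 2)
so the candidates are z = 2 + I, z = 2.

Check the numerator P(z) = 3*z^2 - z + 2 at each one:
  P(2 + I) = 9 + 11*I ≠ 0, so z = 2 + I is a (simple) pole.
  P(2) = 12 ≠ 0, so z = 2 is a (simple) pole.

Poles of f: {2, 2 + I}

Final answer: {2, 2 + I}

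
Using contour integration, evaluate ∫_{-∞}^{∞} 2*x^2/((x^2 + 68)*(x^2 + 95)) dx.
Let f(z) = 2*z^2/((z^2 + 68)*(z^2 + 95)). The denominator has no real zeros and deg Q - deg P = 2 ≥ 2, so the integral of f over the upper semicircle |z| = R tends to 0 as R → ∞. Closing the contour in the upper half-plane,
  ∫_{-∞}^{∞} f(x) dx = 2πi · Σ Res(f, z_k)  over the poles with Im z_k > 0.

Zeros of the denominator: z^2 + 95 = 0 gives z = ±sqrt(95)*I; z^2 + 68 = 0 gives z = ±2*sqrt(17)*I.
Upper half-plane: z = 2*sqrt(17)*I, z = sqrt(95)*I (simple).

Each pole is a simple zero of Q(z) = z^4 + 163*z^2 + 6460, so Res(f, z₀) = P(z₀)/Q'(z₀) with P(z) = 2*z^2, Q'(z) = 4*z^3 + 326*z:
  Res(f, 2*sqrt(17)*I) = (-136)/(108*sqrt(17)*I) = 2*sqrt(17)*I/27
  Res(f, sqrt(95)*I) = (-190)/(-54*sqrt(95)*I) = -sqrt(95)*I/27

Sum of residues: I*(-sqrt(95) + 2*sqrt(17))/27
∫_{-∞}^{∞} f(x) dx = 2πi · (I*(-sqrt(95) + 2*sqrt(17))/27) = 2*pi*(-2*sqrt(17) + sqrt(95))/27

Final answer: 2*pi*(-2*sqrt(17) + sqrt(95))/27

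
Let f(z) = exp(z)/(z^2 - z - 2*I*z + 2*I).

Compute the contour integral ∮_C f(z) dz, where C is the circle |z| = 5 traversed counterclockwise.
By the residue theorem, ∮_C f(z) dz = 2πi · (sum of the residues of f at the poles inside |z| = 5).

The denominator factors as (z - 2*I)*(z - 1), so the singularities of f are simple poles at z = 2*I, z = 1.
  |2*I|² = 4 < 25 = 5², so this pole is inside the contour.
  |1|² = 1 < 25 = 5², so this pole is inside the contour.

With P(z) = exp(z) and Q(z) = z^2 - z - 2*I*z + 2*I, each pole is simple, so Res(f, z₀) = P(z₀)/Q'(z₀) with Q'(z) = 2*z - 1 - 2*I.
  Res(f, 2*I) = P(2*I)/Q'(2*I) = (exp(2*I))/(-1 + 2*I) = (-1/5 - 2*I/5)*exp(2*I)
  Res(f, 1) = P(1)/Q'(1) = (exp(1))/(1 - 2*I) = exp(1)*(1/5 + 2*I/5)

Sum of residues inside C: (-1/5 - 2*I/5)*exp(2*I) + exp(1)*(1/5 + 2*I/5)
∮_C f(z) dz = 2πi · ((-1/5 - 2*I/5)*exp(2*I) + exp(1)*(1/5 + 2*I/5)) = pi*(4/5 - 2*I/5)*exp(2*I) + exp(1)*pi*(-4/5 + 2*I/5)

Final answer: pi*(4/5 - 2*I/5)*exp(2*I) + exp(1)*pi*(-4/5 + 2*I/5)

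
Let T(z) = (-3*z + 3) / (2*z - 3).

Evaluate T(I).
Substitute z = I:
  numerator:   -3*(I) + 3 = 3 - 3*I
  denominator: 2*(I) - 3 = -3 + 2*I
T(I) = (3 - 3*I)/(-3 + 2*I); multiplying numerator and denominator by the conjugate -3 - 2*I gives (-15 + 3*I)/13 = -15/13 + 3*I/13

Final answer: -15/13 + 3*I/13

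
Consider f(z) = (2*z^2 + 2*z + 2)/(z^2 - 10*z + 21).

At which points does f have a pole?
The singularities of f are the zeros of the denominator. Factoring,
  z^2 - 10*z + 21 = (z - 3)*(z - 7)
so the candidates are z = 3, z = 7.

Check the numerator P(z) = 2*z^2 + 2*z + 2 at each one:
  P(3) = 26 ≠ 0, so z = 3 is a (simple) pole.
  P(7) = 114 ≠ 0, so z = 7 is a (simple) pole.

Poles of f: {3, 7}

Final answer: {3, 7}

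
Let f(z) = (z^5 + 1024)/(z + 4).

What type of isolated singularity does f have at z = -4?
The numerator vanishes at z = -4 ((-4)^5 = -1024), so it is divisible by z + 4:
  z^5 + 1024 = (z + 4)*(z^4 - 4*z^3 + 16*z^2 - 64*z + 256)
Hence for z ≠ -4, f(z) = z^4 - 4*z^3 + 16*z^2 - 64*z + 256, a polynomial, and lim_{z→-4} f(z) = 1280 is finite.
So the singularity is removable.

Final answer: removable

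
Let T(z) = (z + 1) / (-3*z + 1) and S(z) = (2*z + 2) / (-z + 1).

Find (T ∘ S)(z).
(T ∘ S)(z) = T(S(z)) = ((1)*S(z) + (1))/((-3)*S(z) + (1)). Multiply numerator and denominator by -z + 1:
  numerator:   (1)*(2*z + 2) + (1)*(-z + 1) = z + 3
  denominator: (-3)*(2*z + 2) + (1)*(-z + 1) = -7*z - 5
(T ∘ S)(z) = (z + 3)/(-7*z - 5) = (-z - 3)/(7*z + 5)

Final answer: (-z - 3)/(7*z + 5)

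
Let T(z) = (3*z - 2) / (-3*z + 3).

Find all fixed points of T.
T(z) = z means 3*z - 2 = z*(-3*z + 3), i.e.
  2 - 3*z^2 = 0.
Discriminant: (0)^2 - 4*(-3)*(2) = 24, so the roots are real.
  z = (0 ± sqrt(24))/(2*(-3))
Fixed points: {-sqrt(6)/3, sqrt(6)/3}

Final answer: {-sqrt(6)/3, sqrt(6)/3}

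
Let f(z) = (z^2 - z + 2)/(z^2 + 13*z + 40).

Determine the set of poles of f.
{-8, -5}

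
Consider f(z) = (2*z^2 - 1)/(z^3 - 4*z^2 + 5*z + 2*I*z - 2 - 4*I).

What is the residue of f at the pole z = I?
Write f(z) = P(z)/Q(z) with P(z) = 2*z^2 - 1 and Q(z) = z^3 - 4*z^2 + 5*z + 2*I*z - 2 - 4*I.
The denominator factors as Q(z) = (z - 2 + I)*(z - 2)*(z - I), so z = I is a simple zero of Q and P is analytic there; z = I is therefore a simple pole and
  Res(f, z₀) = P(z₀)/Q'(z₀).

Q'(z) = 3*z^2 - 8*z + 5 + 2*I, so Q'(I) = 2 - 6*I.
P(I) = -3.

Res(f, I) = (-3)/(2 - 6*I) = -3/20 - 9*I/20

Final answer: -3/20 - 9*I/20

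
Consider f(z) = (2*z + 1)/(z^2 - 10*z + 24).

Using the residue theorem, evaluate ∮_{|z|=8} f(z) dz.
By the residue theorem, ∮_C f(z) dz = 2πi · (sum of the residues of f at the poles inside |z| = 8).

The denominator factors as (z - 4)*(z - 6), so the singularities of f are simple poles at z = 4, z = 6.
  |4|² = 16 < 64 = 8², so this pole is inside the contour.
  |6|² = 36 < 64 = 8², so this pole is inside the contour.

With P(z) = 2*z + 1 and Q(z) = z^2 - 10*z + 24, each pole is simple, so Res(f, z₀) = P(z₀)/Q'(z₀) with Q'(z) = 2*z - 10.
  Res(f, 4) = P(4)/Q'(4) = (9)/(-2) = -9/2
  Res(f, 6) = P(6)/Q'(6) = (13)/(2) = 13/2

Sum of residues inside C: 2
∮_C f(z) dz = 2πi · (2) = 4*I*pi

Final answer: 4*I*pi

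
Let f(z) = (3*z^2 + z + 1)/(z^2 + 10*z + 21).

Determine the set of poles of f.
{-7, -3}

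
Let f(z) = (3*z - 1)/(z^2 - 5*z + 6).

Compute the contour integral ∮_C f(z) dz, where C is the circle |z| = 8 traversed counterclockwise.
By the residue theorem, ∮_C f(z) dz = 2πi · (sum of the residues of f at the poles inside |z| = 8).

The denominator factors as (z - 2)*(z - 3), so the singularities of f are simple poles at z = 2, z = 3.
  |2|² = 4 < 64 = 8², so this pole is inside the contour.
  |3|² = 9 < 64 = 8², so this pole is inside the contour.

With P(z) = 3*z - 1 and Q(z) = z^2 - 5*z + 6, each pole is simple, so Res(f, z₀) = P(z₀)/Q'(z₀) with Q'(z) = 2*z - 5.
  Res(f, 2) = P(2)/Q'(2) = (5)/(-1) = -5
  Res(f, 3) = P(3)/Q'(3) = (8)/(1) = 8

Sum of residues inside C: 3
∮_C f(z) dz = 2πi · (3) = 6*I*pi

Final answer: 6*I*pi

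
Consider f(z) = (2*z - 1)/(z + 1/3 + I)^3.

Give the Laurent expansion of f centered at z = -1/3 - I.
(-5/3 - 2*I)/(z + 1/3 + I)^3 + 2/(z + 1/3 + I)^2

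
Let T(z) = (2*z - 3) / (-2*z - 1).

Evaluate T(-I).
-1/5 + 8*I/5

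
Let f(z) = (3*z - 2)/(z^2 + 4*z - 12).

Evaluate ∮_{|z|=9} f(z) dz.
6*I*pi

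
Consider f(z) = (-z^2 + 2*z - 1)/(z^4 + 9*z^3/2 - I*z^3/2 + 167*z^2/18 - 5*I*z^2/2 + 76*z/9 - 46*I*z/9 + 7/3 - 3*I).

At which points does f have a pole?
{-3/2 - 3*I/2, -1 + I/3, -1 + 2*I/3, -1 + I}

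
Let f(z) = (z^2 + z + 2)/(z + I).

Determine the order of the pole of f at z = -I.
1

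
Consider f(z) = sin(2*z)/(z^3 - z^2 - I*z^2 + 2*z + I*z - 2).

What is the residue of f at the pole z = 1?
Write f(z) = P(z)/Q(z) with P(z) = sin(2*z) and Q(z) = z^3 - z^2 - I*z^2 + 2*z + I*z - 2.
The denominator factors as Q(z) = (z - 2*I)*(z + I)*(z - 1), so z = 1 is a simple zero of Q and P is analytic there; z = 1 is therefore a simple pole and
  Res(f, z₀) = P(z₀)/Q'(z₀).

Q'(z) = 3*z^2 - 2*z - 2*I*z + 2 + I, so Q'(1) = 3 - I.
P(1) = sin(2).

Res(f, 1) = (sin(2))/(3 - I) = (3/10 + I/10)*sin(2)

Final answer: (3/10 + I/10)*sin(2)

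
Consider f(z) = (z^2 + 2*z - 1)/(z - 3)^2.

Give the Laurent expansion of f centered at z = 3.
Put w = z - (3), i.e. z = w + 3. The denominator is w^2, so it suffices to rewrite the numerator in powers of w.

P(z) = z^2 + 2*z - 1
P(w + 3) = 14 + 8*w + w^2

Dividing each term by w^2:
  f = 14/w^2 + 8/w + 1

Substituting back w = z - 3:
  f(z) = 14/(z - 3)^2 + 8/(z - 3) + 1

The series is finite because the numerator is a polynomial; the negative powers form the principal part, and the coefficient of 1/(z - 3) gives Res(f, 3) = 8.

Final answer: 14/(z - 3)^2 + 8/(z - 3) + 1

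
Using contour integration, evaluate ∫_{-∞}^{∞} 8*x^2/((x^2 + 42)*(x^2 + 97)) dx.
8*pi*(-sqrt(42) + sqrt(97))/55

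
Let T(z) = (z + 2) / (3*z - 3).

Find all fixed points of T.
T(z) = z means z + 2 = z*(3*z - 3), i.e.
  3*z^2 - 4*z - 2 = 0.
Discriminant: (-4)^2 - 4*(3)*(-2) = 40, so the roots are real.
  z = (4 ± sqrt(40))/(2*(3))
Fixed points: {2/3 - sqrt(10)/3, 2/3 + sqrt(10)/3}

Final answer: {2/3 - sqrt(10)/3, 2/3 + sqrt(10)/3}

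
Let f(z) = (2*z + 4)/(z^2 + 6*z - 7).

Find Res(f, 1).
Write f(z) = P(z)/Q(z) with P(z) = 2*z + 4 and Q(z) = z^2 + 6*z - 7.
The denominator factors as Q(z) = (z - 1)*(z + 7), so z = 1 is a simple zero of Q and P is analytic there; z = 1 is therefore a simple pole and
  Res(f, z₀) = P(z₀)/Q'(z₀).

Q'(z) = 2*z + 6, so Q'(1) = 8.
P(1) = 6.

Res(f, 1) = (6)/(8) = 3/4

Final answer: 3/4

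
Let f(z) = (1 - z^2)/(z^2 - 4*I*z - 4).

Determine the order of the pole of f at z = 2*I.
Factor the denominator:
  z^2 - 4*I*z - 4 = (z - 2*I)^2

The numerator P(z) = 1 - z^2 has P(2*I) = 5 ≠ 0, so no factor of (z - 2*I) cancels.
Near z = 2*I we can therefore write f(z) = g(z)/(z - 2*I)^2 with g analytic at 2*I and g(2*I) ≠ 0 (g is just the numerator).

Hence z = 2*I is a pole of order 2.

Final answer: 2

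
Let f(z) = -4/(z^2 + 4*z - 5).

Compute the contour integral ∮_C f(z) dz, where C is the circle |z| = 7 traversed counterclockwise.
By the residue theorem, ∮_C f(z) dz = 2πi · (sum of the residues of f at the poles inside |z| = 7).

The denominator factors as (z - 1)*(z + 5), so the singularities of f are simple poles at z = 1, z = -5.
  |1|² = 1 < 49 = 7², so this pole is inside the contour.
  |-5|² = 25 < 49 = 7², so this pole is inside the contour.

With P(z) = -4 and Q(z) = z^2 + 4*z - 5, each pole is simple, so Res(f, z₀) = P(z₀)/Q'(z₀) with Q'(z) = 2*z + 4.
  Res(f, 1) = P(1)/Q'(1) = (-4)/(6) = -2/3
  Res(f, -5) = P(-5)/Q'(-5) = (-4)/(-6) = 2/3

Sum of residues inside C: 0
∮_C f(z) dz = 2πi · (0) = 0

Final answer: 0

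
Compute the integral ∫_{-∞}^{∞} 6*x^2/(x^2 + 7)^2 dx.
3*sqrt(7)*pi/7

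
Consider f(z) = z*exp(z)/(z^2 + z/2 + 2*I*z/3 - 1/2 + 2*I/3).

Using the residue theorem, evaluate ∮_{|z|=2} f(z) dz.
By the residue theorem, ∮_C f(z) dz = 2πi · (sum of the residues of f at the poles inside |z| = 2).

The denominator factors as (z - 1/2 + 2*I/3)*(z + 1), so the singularities of f are simple poles at z = 1/2 - 2*I/3, z = -1.
  |1/2 - 2*I/3|² = 25/36 < 4 = 2², so this pole is inside the contour.
  |-1|² = 1 < 4 = 2², so this pole is inside the contour.

With P(z) = z*exp(z) and Q(z) = z^2 + z/2 + 2*I*z/3 - 1/2 + 2*I/3, each pole is simple, so Res(f, z₀) = P(z₀)/Q'(z₀) with Q'(z) = 2*z + 1/2 + 2*I/3.
  Res(f, 1/2 - 2*I/3) = P(1/2 - 2*I/3)/Q'(1/2 - 2*I/3) = ((1/2 - 2*I/3)*exp(1/2 - 2*I/3))/(3/2 - 2*I/3) = (43/97 - 24*I/97)*exp(1/2 - 2*I/3)
  Res(f, -1) = P(-1)/Q'(-1) = (-exp(-1))/(-3/2 + 2*I/3) = (54/97 + 24*I/97)*exp(-1)

Sum of residues inside C: (43/97 - 24*I/97)*exp(1/2 - 2*I/3) + (54/97 + 24*I/97)*exp(-1)
∮_C f(z) dz = 2πi · ((43/97 - 24*I/97)*exp(1/2 - 2*I/3) + (54/97 + 24*I/97)*exp(-1)) = pi*(-48/97 + 108*I/97)*exp(-1) + pi*(48/97 + 86*I/97)*exp(1/2 - 2*I/3)

Final answer: pi*(-48/97 + 108*I/97)*exp(-1) + pi*(48/97 + 86*I/97)*exp(1/2 - 2*I/3)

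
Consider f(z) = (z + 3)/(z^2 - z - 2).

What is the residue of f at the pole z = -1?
Write f(z) = P(z)/Q(z) with P(z) = z + 3 and Q(z) = z^2 - z - 2.
The denominator factors as Q(z) = (z + 1)*(z - 2), so z = -1 is a simple zero of Q and P is analytic there; z = -1 is therefore a simple pole and
  Res(f, z₀) = P(z₀)/Q'(z₀).

Q'(z) = 2*z - 1, so Q'(-1) = -3.
P(-1) = 2.

Res(f, -1) = (2)/(-3) = -2/3

Final answer: -2/3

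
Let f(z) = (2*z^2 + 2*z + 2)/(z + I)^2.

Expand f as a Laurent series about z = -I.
Put w = z - (-I), i.e. z = w - I. The denominator is w^2, so it suffices to rewrite the numerator in powers of w.

P(z) = 2*z^2 + 2*z + 2
P(w - I) = -2*I + (2 - 4*I)*w + 2*w^2

Dividing each term by w^2:
  f = -2*I/w^2 + (2 - 4*I)/w + 2

Substituting back w = z + I:
  f(z) = -2*I/(z + I)^2 + (2 - 4*I)/(z + I) + 2

The series is finite because the numerator is a polynomial; the negative powers form the principal part, and the coefficient of 1/(z + I) gives Res(f, -I) = 2 - 4*I.

Final answer: -2*I/(z + I)^2 + (2 - 4*I)/(z + I) + 2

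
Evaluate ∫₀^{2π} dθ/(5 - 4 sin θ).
Call the integral J. The integrand is 2π-periodic and we integrate over a full period, so shifting θ does not change the value (θ → θ + π/2 turns sin θ into cos θ; θ → θ + π flips the sign of the trig term). Hence
  J = ∫₀^{2π} dθ/(5 + 4 cos θ).
Put z = e^{iθ}: then cos θ = (z + 1/z)/2, dθ = dz/(iz), and z runs once counterclockwise around |z| = 1:
  J = ∮_{|z|=1} 1/(5 + 4*(z + 1/z)/2) · dz/(iz) = (2/i) ∮_{|z|=1} dz/(4*z^2 + 10*z + 4).
The roots of 4*z^2 + 10*z + 4 are z = (-5 ± sqrt(5^2 - 4^2))/4, with sqrt(9) = 3; their product is 1, so only z₊ = -1/2 lies inside the unit circle (z₋ = -2 lies outside).
z₊ is a simple zero of q(z) = 4*z^2 + 10*z + 4, so Res(1/q, z₊) = 1/q'(z₊) with q'(z) = 8*z + 10; and q'(z₊) = 4*(z₊ - z₋) = 6.
Therefore J = (2/i) · 2πi · 1/(6) = 2*pi/(3) = 2*pi/3

Final answer: 2*pi/3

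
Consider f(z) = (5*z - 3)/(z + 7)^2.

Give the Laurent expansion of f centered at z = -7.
Put w = z - (-7), i.e. z = w - 7. The denominator is w^2, so it suffices to rewrite the numerator in powers of w.

P(z) = 5*z - 3
P(w - 7) = -38 + 5*w

Dividing each term by w^2:
  f = -38/w^2 + 5/w

Substituting back w = z + 7:
  f(z) = -38/(z + 7)^2 + 5/(z + 7)

The series is finite because the numerator is a polynomial; the negative powers form the principal part, and the coefficient of 1/(z + 7) gives Res(f, -7) = 5.

Final answer: -38/(z + 7)^2 + 5/(z + 7)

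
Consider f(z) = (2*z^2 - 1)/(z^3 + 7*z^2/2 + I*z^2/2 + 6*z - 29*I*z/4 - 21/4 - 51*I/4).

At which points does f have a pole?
The singularities of f are the zeros of the denominator. Factoring,
  z^3 + 7*z^2/2 + I*z^2/2 + 6*z - 29*I*z/4 - 21/4 - 51*I/4 = (z + 3/2 - I)*(z - 1 - 3*I/2)*(z + 3 + 3*I)
so the candidates are z = -3/2 + I, z = 1 + 3*I/2, z = -3 - 3*I.

Check the numerator P(z) = 2*z^2 - 1 at each one:
  P(-3/2 + I) = 3/2 - 6*I ≠ 0, so z = -3/2 + I is a (simple) pole.
  P(1 + 3*I/2) = -7/2 + 6*I ≠ 0, so z = 1 + 3*I/2 is a (simple) pole.
  P(-3 - 3*I) = -1 + 36*I ≠ 0, so z = -3 - 3*I is a (simple) pole.

Poles of f: {-3 - 3*I, -3/2 + I, 1 + 3*I/2}

Final answer: {-3 - 3*I, -3/2 + I, 1 + 3*I/2}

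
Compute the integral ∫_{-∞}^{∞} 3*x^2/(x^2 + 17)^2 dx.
Let f(z) = 3*z^2/(z^2 + 17)^2. The denominator has no real zeros and deg Q - deg P = 2 ≥ 2, so the integral of f over the upper semicircle |z| = R tends to 0 as R → ∞. Closing the contour in the upper half-plane,
  ∫_{-∞}^{∞} f(x) dx = 2πi · Σ Res(f, z_k)  over the poles with Im z_k > 0.

Zeros of the denominator: z^2 + 17 = 0 gives z = ±sqrt(17)*I.
Upper half-plane: z = sqrt(17)*I (a pole of order 2).

Write f(z) = g(z)/(z - sqrt(17)*I)^2 with g(z) = 3*z^2/(z + sqrt(17)*I)^2. For a double pole, Res(f, z₀) = g'(z₀):
  g'(z) = 6*sqrt(17)*I*z/(z + sqrt(17)*I)^3
  Res(f, sqrt(17)*I) = g'(sqrt(17)*I) = -3*sqrt(17)*I/68

∫_{-∞}^{∞} f(x) dx = 2πi · (-3*sqrt(17)*I/68) = 3*sqrt(17)*pi/34

Final answer: 3*sqrt(17)*pi/34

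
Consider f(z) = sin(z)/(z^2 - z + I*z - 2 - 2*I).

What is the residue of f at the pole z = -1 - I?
(3/10 - I/10)*sin(1 + I)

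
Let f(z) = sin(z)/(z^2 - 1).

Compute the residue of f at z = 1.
Write f(z) = P(z)/Q(z) with P(z) = sin(z) and Q(z) = z^2 - 1.
The denominator factors as Q(z) = (z + 1)*(z - 1), so z = 1 is a simple zero of Q and P is analytic there; z = 1 is therefore a simple pole and
  Res(f, z₀) = P(z₀)/Q'(z₀).

Q'(z) = 2*z, so Q'(1) = 2.
P(1) = sin(1).

Res(f, 1) = (sin(1))/(2) = sin(1)/2

Final answer: sin(1)/2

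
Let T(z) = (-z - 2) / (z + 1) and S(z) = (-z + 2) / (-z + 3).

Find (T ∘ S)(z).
(T ∘ S)(z) = T(S(z)) = ((-1)*S(z) + (-2))/((1)*S(z) + (1)). Multiply numerator and denominator by -z + 3:
  numerator:   (-1)*(-z + 2) + (-2)*(-z + 3) = 3*z - 8
  denominator: (1)*(-z + 2) + (1)*(-z + 3) = -2*z + 5
(T ∘ S)(z) = (3*z - 8)/(-2*z + 5) = (-3*z + 8)/(2*z - 5)

Final answer: (-3*z + 8)/(2*z - 5)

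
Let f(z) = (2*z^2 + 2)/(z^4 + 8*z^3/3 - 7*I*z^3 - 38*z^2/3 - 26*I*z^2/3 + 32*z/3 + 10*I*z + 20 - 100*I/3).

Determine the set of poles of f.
The singularities of f are the zeros of the denominator. Factoring,
  z^4 + 8*z^3/3 - 7*I*z^3 - 38*z^2/3 - 26*I*z^2/3 + 32*z/3 + 10*I*z + 20 - 100*I/3 = (z + 2/3 - 3*I)*(z + 1 - 3*I)*(z - 1 + I)*(z + 2 - 2*I)
so the candidates are z = -2/3 + 3*I, z = -1 + 3*I, z = 1 - I, z = -2 + 2*I.

Check the numerator P(z) = 2*z^2 + 2 at each one:
  P(-2/3 + 3*I) = -136/9 - 8*I ≠ 0, so z = -2/3 + 3*I is a (simple) pole.
  P(-1 + 3*I) = -14 - 12*I ≠ 0, so z = -1 + 3*I is a (simple) pole.
  P(1 - I) = 2 - 4*I ≠ 0, so z = 1 - I is a (simple) pole.
  P(-2 + 2*I) = 2 - 16*I ≠ 0, so z = -2 + 2*I is a (simple) pole.

Poles of f: {-2 + 2*I, -1 + 3*I, -2/3 + 3*I, 1 - I}

Final answer: {-2 + 2*I, -1 + 3*I, -2/3 + 3*I, 1 - I}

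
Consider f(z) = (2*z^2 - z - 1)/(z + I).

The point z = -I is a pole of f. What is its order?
Factor the denominator:
  z + I = (z + I)

The numerator P(z) = 2*z^2 - z - 1 has P(-I) = -3 + I ≠ 0, so no factor of (z + I) cancels.
Near z = -I we can therefore write f(z) = g(z)/(z + I) with g analytic at -I and g(-I) ≠ 0 (g is just the numerator).

Hence z = -I is a pole of order 1.

Final answer: 1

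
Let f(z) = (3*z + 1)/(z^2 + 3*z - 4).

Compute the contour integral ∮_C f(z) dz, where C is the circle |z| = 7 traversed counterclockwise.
6*I*pi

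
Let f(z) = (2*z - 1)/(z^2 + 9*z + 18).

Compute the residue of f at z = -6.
Write f(z) = P(z)/Q(z) with P(z) = 2*z - 1 and Q(z) = z^2 + 9*z + 18.
The denominator factors as Q(z) = (z + 6)*(z + 3), so z = -6 is a simple zero of Q and P is analytic there; z = -6 is therefore a simple pole and
  Res(f, z₀) = P(z₀)/Q'(z₀).

Q'(z) = 2*z + 9, so Q'(-6) = -3.
P(-6) = -13.

Res(f, -6) = (-13)/(-3) = 13/3

Final answer: 13/3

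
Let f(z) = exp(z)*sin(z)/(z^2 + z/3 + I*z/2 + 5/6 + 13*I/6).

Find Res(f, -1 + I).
Write f(z) = P(z)/Q(z) with P(z) = exp(z)*sin(z) and Q(z) = z^2 + z/3 + I*z/2 + 5/6 + 13*I/6.
The denominator factors as Q(z) = (z - 2/3 + 3*I/2)*(z + 1 - I), so z = -1 + I is a simple zero of Q and P is analytic there; z = -1 + I is therefore a simple pole and
  Res(f, z₀) = P(z₀)/Q'(z₀).

Q'(z) = 2*z + 1/3 + I/2, so Q'(-1 + I) = -5/3 + 5*I/2.
P(-1 + I) = -exp(-1 + I)*sin(1 - I).

Res(f, -1 + I) = (-exp(-1 + I)*sin(1 - I))/(-5/3 + 5*I/2) = (12/65 + 18*I/65)*exp(-1 + I)*sin(1 - I)

Final answer: (12/65 + 18*I/65)*exp(-1 + I)*sin(1 - I)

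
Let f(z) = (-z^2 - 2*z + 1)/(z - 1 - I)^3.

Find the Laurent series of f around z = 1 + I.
(-1 - 4*I)/(z - 1 - I)^3 + (-4 - 2*I)/(z - 1 - I)^2 - 1/(z - 1 - I)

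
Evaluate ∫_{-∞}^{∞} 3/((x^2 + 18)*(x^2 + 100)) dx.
Let f(z) = 3/((z^2 + 18)*(z^2 + 100)). The denominator has no real zeros and deg Q - deg P = 4 ≥ 2, so the integral of f over the upper semicircle |z| = R tends to 0 as R → ∞. Closing the contour in the upper half-plane,
  ∫_{-∞}^{∞} f(x) dx = 2πi · Σ Res(f, z_k)  over the poles with Im z_k > 0.

Zeros of the denominator: z^2 + 18 = 0 gives z = ±3*sqrt(2)*I; z^2 + 100 = 0 gives z = ±10*I.
Upper half-plane: z = 10*I, z = 3*sqrt(2)*I (simple).

Each pole is a simple zero of Q(z) = z^4 + 118*z^2 + 1800, so Res(f, z₀) = P(z₀)/Q'(z₀) with P(z) = 3, Q'(z) = 4*z^3 + 236*z:
  Res(f, 10*I) = (3)/(-1640*I) = 3*I/1640
  Res(f, 3*sqrt(2)*I) = (3)/(492*sqrt(2)*I) = -sqrt(2)*I/328

Sum of residues: I*(3 - 5*sqrt(2))/1640
∫_{-∞}^{∞} f(x) dx = 2πi · (I*(3 - 5*sqrt(2))/1640) = pi*(-3 + 5*sqrt(2))/820

Final answer: pi*(-3 + 5*sqrt(2))/820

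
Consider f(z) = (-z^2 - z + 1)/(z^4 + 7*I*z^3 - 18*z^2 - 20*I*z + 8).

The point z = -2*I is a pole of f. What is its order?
3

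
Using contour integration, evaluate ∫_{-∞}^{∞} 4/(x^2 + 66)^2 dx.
sqrt(66)*pi/2178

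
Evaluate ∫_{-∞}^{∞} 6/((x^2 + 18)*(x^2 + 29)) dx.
Let f(z) = 6/((z^2 + 18)*(z^2 + 29)). The denominator has no real zeros and deg Q - deg P = 4 ≥ 2, so the integral of f over the upper semicircle |z| = R tends to 0 as R → ∞. Closing the contour in the upper half-plane,
  ∫_{-∞}^{∞} f(x) dx = 2πi · Σ Res(f, z_k)  over the poles with Im z_k > 0.

Zeros of the denominator: z^2 + 29 = 0 gives z = ±sqrt(29)*I; z^2 + 18 = 0 gives z = ±3*sqrt(2)*I.
Upper half-plane: z = 3*sqrt(2)*I, z = sqrt(29)*I (simple).

Each pole is a simple zero of Q(z) = z^4 + 47*z^2 + 522, so Res(f, z₀) = P(z₀)/Q'(z₀) with P(z) = 6, Q'(z) = 4*z^3 + 94*z:
  Res(f, 3*sqrt(2)*I) = (6)/(66*sqrt(2)*I) = -sqrt(2)*I/22
  Res(f, sqrt(29)*I) = (6)/(-22*sqrt(29)*I) = 3*sqrt(29)*I/319

Sum of residues: I*(-29*sqrt(2) + 6*sqrt(29))/638
∫_{-∞}^{∞} f(x) dx = 2πi · (I*(-29*sqrt(2) + 6*sqrt(29))/638) = pi*(-6*sqrt(29) + 29*sqrt(2))/319

Final answer: pi*(-6*sqrt(29) + 29*sqrt(2))/319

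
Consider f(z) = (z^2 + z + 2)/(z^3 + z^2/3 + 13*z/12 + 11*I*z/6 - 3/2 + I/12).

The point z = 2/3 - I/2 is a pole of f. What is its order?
Factor the denominator:
  z^3 + z^2/3 + 13*z/12 + 11*I*z/6 - 3/2 + I/12 = (z - 2/3 + I/2)*(z + I)*(z + 1 - 3*I/2)

The numerator P(z) = z^2 + z + 2 has P(2/3 - I/2) = 103/36 - 7*I/6 ≠ 0, so no factor of (z - 2/3 + I/2) cancels.
Near z = 2/3 - I/2 we can therefore write f(z) = g(z)/(z - 2/3 + I/2) with g analytic at 2/3 - I/2 and g(2/3 - I/2) ≠ 0 (g is the numerator divided by the remaining denominator factors).

Hence z = 2/3 - I/2 is a pole of order 1.

Final answer: 1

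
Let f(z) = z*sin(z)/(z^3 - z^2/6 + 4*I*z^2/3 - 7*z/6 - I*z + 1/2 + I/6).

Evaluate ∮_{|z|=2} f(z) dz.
By the residue theorem, ∮_C f(z) dz = 2πi · (sum of the residues of f at the poles inside |z| = 2).

The denominator factors as (z - 1/2)*(z + 1 + I)*(z - 2/3 + I/3), so the singularities of f are simple poles at z = 1/2, z = -1 - I, z = 2/3 - I/3.
  |1/2|² = 1/4 < 4 = 2², so this pole is inside the contour.
  |-1 - I|² = 2 < 4 = 2², so this pole is inside the contour.
  |2/3 - I/3|² = 5/9 < 4 = 2², so this pole is inside the contour.

With P(z) = z*sin(z) and Q(z) = z^3 - z^2/6 + 4*I*z^2/3 - 7*z/6 - I*z + 1/2 + I/6, each pole is simple, so Res(f, z₀) = P(z₀)/Q'(z₀) with Q'(z) = 3*z^2 - z/3 + 8*I*z/3 - 7/6 - I.
  Res(f, 1/2) = P(1/2)/Q'(1/2) = (sin(1/2)/2)/(-7/12 + I/3) = (-42/65 - 24*I/65)*sin(1/2)
  Res(f, -1 - I) = P(-1 - I)/Q'(-1 - I) = ((1 + I)*sin(1 + I))/(11/6 + 8*I/3) = (162/377 - 30*I/377)*sin(1 + I)
  Res(f, 2/3 - I/3) = P(2/3 - I/3)/Q'(2/3 - I/3) = ((2/3 - I/3)*sin(2/3 - I/3))/(1/2 - 4*I/9) = (156/145 + 42*I/145)*sin(2/3 - I/3)

Sum of residues inside C: (-42/65 - 24*I/65)*sin(1/2) + (156/145 + 42*I/145)*sin(2/3 - I/3) + (162/377 - 30*I/377)*sin(1 + I)
∮_C f(z) dz = 2πi · ((-42/65 - 24*I/65)*sin(1/2) + (156/145 + 42*I/145)*sin(2/3 - I/3) + (162/377 - 30*I/377)*sin(1 + I)) = pi*(48/65 - 84*I/65)*sin(1/2) + pi*(60/377 + 324*I/377)*sin(1 + I) + pi*(-84/145 + 312*I/145)*sin(2/3 - I/3)

Final answer: pi*(48/65 - 84*I/65)*sin(1/2) + pi*(60/377 + 324*I/377)*sin(1 + I) + pi*(-84/145 + 312*I/145)*sin(2/3 - I/3)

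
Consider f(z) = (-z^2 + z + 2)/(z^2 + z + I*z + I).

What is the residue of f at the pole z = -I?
Write f(z) = P(z)/Q(z) with P(z) = -z^2 + z + 2 and Q(z) = z^2 + z + I*z + I.
The denominator factors as Q(z) = (z + I)*(z + 1), so z = -I is a simple zero of Q and P is analytic there; z = -I is therefore a simple pole and
  Res(f, z₀) = P(z₀)/Q'(z₀).

Q'(z) = 2*z + 1 + I, so Q'(-I) = 1 - I.
P(-I) = 3 - I.

Res(f, -I) = (3 - I)/(1 - I) = 2 + I

Final answer: 2 + I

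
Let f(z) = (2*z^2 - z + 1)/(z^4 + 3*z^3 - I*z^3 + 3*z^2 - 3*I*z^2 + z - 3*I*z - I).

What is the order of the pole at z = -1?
Factor the denominator:
  z^4 + 3*z^3 - I*z^3 + 3*z^2 - 3*I*z^2 + z - 3*I*z - I = (z + 1)^3*(z - I)

The numerator P(z) = 2*z^2 - z + 1 has P(-1) = 4 ≠ 0, so no factor of (z + 1) cancels.
Near z = -1 we can therefore write f(z) = g(z)/(z + 1)^3 with g analytic at -1 and g(-1) ≠ 0 (g is the numerator divided by the remaining denominator factors).

Hence z = -1 is a pole of order 3.

Final answer: 3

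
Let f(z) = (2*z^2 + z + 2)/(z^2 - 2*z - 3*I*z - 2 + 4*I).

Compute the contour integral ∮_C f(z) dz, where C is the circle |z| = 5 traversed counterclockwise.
pi*(-12 + 10*I)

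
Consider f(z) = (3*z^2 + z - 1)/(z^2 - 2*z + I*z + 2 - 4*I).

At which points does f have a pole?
The singularities of f are the zeros of the denominator. Factoring,
  z^2 - 2*z + I*z + 2 - 4*I = (z - 2 - I)*(z + 2*I)
so the candidates are z = 2 + I, z = -2*I.

Check the numerator P(z) = 3*z^2 + z - 1 at each one:
  P(2 + I) = 10 + 13*I ≠ 0, so z = 2 + I is a (simple) pole.
  P(-2*I) = -13 - 2*I ≠ 0, so z = -2*I is a (simple) pole.

Poles of f: {-2*I, 2 + I}

Final answer: {-2*I, 2 + I}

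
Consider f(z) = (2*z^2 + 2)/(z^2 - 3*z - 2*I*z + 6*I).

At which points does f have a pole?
The singularities of f are the zeros of the denominator. Factoring,
  z^2 - 3*z - 2*I*z + 6*I = (z - 3)*(z - 2*I)
so the candidates are z = 3, z = 2*I.

Check the numerator P(z) = 2*z^2 + 2 at each one:
  P(3) = 20 ≠ 0, so z = 3 is a (simple) pole.
  P(2*I) = -6 ≠ 0, so z = 2*I is a (simple) pole.

Poles of f: {2*I, 3}

Final answer: {2*I, 3}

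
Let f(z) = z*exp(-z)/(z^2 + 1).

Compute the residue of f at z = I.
Write f(z) = P(z)/Q(z) with P(z) = z*exp(-z) and Q(z) = z^2 + 1.
The denominator factors as Q(z) = (z - I)*(z + I), so z = I is a simple zero of Q and P is analytic there; z = I is therefore a simple pole and
  Res(f, z₀) = P(z₀)/Q'(z₀).

Q'(z) = 2*z, so Q'(I) = 2*I.
P(I) = I*exp(-I).

Res(f, I) = (I*exp(-I))/(2*I) = exp(-I)/2

Final answer: exp(-I)/2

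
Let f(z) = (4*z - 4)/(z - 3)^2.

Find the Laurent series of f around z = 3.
8/(z - 3)^2 + 4/(z - 3)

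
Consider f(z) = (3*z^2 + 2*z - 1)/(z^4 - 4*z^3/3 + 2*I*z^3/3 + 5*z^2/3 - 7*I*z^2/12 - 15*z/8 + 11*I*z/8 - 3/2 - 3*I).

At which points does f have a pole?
The singularities of f are the zeros of the denominator. Factoring,
  z^4 - 4*z^3/3 + 2*I*z^3/3 + 5*z^2/3 - 7*I*z^2/12 - 15*z/8 + 11*I*z/8 - 3/2 - 3*I = (z + 2/3 + 2*I/3)*(z - 1/2 + 3*I/2)*(z - 3*I/2)*(z - 3/2)
so the candidates are z = -2/3 - 2*I/3, z = 1/2 - 3*I/2, z = 3*I/2, z = 3/2.

Check the numerator P(z) = 3*z^2 + 2*z - 1 at each one:
  P(-2/3 - 2*I/3) = -7/3 + 4*I/3 ≠ 0, so z = -2/3 - 2*I/3 is a (simple) pole.
  P(1/2 - 3*I/2) = -6 - 15*I/2 ≠ 0, so z = 1/2 - 3*I/2 is a (simple) pole.
  P(3*I/2) = -31/4 + 3*I ≠ 0, so z = 3*I/2 is a (simple) pole.
  P(3/2) = 35/4 ≠ 0, so z = 3/2 is a (simple) pole.

Poles of f: {-2/3 - 2*I/3, 3*I/2, 1/2 - 3*I/2, 3/2}

Final answer: {-2/3 - 2*I/3, 3*I/2, 1/2 - 3*I/2, 3/2}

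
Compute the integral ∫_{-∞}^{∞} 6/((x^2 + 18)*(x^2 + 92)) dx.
Let f(z) = 6/((z^2 + 18)*(z^2 + 92)). The denominator has no real zeros and deg Q - deg P = 4 ≥ 2, so the integral of f over the upper semicircle |z| = R tends to 0 as R → ∞. Closing the contour in the upper half-plane,
  ∫_{-∞}^{∞} f(x) dx = 2πi · Σ Res(f, z_k)  over the poles with Im z_k > 0.

Zeros of the denominator: z^2 + 92 = 0 gives z = ±2*sqrt(23)*I; z^2 + 18 = 0 gives z = ±3*sqrt(2)*I.
Upper half-plane: z = 3*sqrt(2)*I, z = 2*sqrt(23)*I (simple).

Each pole is a simple zero of Q(z) = z^4 + 110*z^2 + 1656, so Res(f, z₀) = P(z₀)/Q'(z₀) with P(z) = 6, Q'(z) = 4*z^3 + 220*z:
  Res(f, 3*sqrt(2)*I) = (6)/(444*sqrt(2)*I) = -sqrt(2)*I/148
  Res(f, 2*sqrt(23)*I) = (6)/(-296*sqrt(23)*I) = 3*sqrt(23)*I/3404

Sum of residues: I*(-23*sqrt(2) + 3*sqrt(23))/3404
∫_{-∞}^{∞} f(x) dx = 2πi · (I*(-23*sqrt(2) + 3*sqrt(23))/3404) = pi*(-3*sqrt(23) + 23*sqrt(2))/1702

Final answer: pi*(-3*sqrt(23) + 23*sqrt(2))/1702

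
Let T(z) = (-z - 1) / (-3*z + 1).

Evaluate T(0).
-1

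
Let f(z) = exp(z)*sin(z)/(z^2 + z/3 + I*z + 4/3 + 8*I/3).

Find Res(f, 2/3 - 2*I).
Write f(z) = P(z)/Q(z) with P(z) = exp(z)*sin(z) and Q(z) = z^2 + z/3 + I*z + 4/3 + 8*I/3.
The denominator factors as Q(z) = (z + 1 - I)*(z - 2/3 + 2*I), so z = 2/3 - 2*I is a simple zero of Q and P is analytic there; z = 2/3 - 2*I is therefore a simple pole and
  Res(f, z₀) = P(z₀)/Q'(z₀).

Q'(z) = 2*z + 1/3 + I, so Q'(2/3 - 2*I) = 5/3 - 3*I.
P(2/3 - 2*I) = exp(2/3 - 2*I)*sin(2/3 - 2*I).

Res(f, 2/3 - 2*I) = (exp(2/3 - 2*I)*sin(2/3 - 2*I))/(5/3 - 3*I) = (15/106 + 27*I/106)*exp(2/3 - 2*I)*sin(2/3 - 2*I)

Final answer: (15/106 + 27*I/106)*exp(2/3 - 2*I)*sin(2/3 - 2*I)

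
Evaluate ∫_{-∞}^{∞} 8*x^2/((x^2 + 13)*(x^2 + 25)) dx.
Let f(z) = 8*z^2/((z^2 + 13)*(z^2 + 25)). The denominator has no real zeros and deg Q - deg P = 2 ≥ 2, so the integral of f over the upper semicircle |z| = R tends to 0 as R → ∞. Closing the contour in the upper half-plane,
  ∫_{-∞}^{∞} f(x) dx = 2πi · Σ Res(f, z_k)  over the poles with Im z_k > 0.

Zeros of the denominator: z^2 + 13 = 0 gives z = ±sqrt(13)*I; z^2 + 25 = 0 gives z = ±5*I.
Upper half-plane: z = 5*I, z = sqrt(13)*I (simple).

Each pole is a simple zero of Q(z) = z^4 + 38*z^2 + 325, so Res(f, z₀) = P(z₀)/Q'(z₀) with P(z) = 8*z^2, Q'(z) = 4*z^3 + 76*z:
  Res(f, 5*I) = (-200)/(-120*I) = -5*I/3
  Res(f, sqrt(13)*I) = (-104)/(24*sqrt(13)*I) = sqrt(13)*I/3

Sum of residues: I*(-5 + sqrt(13))/3
∫_{-∞}^{∞} f(x) dx = 2πi · (I*(-5 + sqrt(13))/3) = 2*pi*(5 - sqrt(13))/3

Final answer: 2*pi*(5 - sqrt(13))/3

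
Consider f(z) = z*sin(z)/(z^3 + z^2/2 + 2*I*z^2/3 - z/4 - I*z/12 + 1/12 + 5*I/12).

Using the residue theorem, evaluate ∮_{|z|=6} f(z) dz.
By the residue theorem, ∮_C f(z) dz = 2πi · (sum of the residues of f at the poles inside |z| = 6).

The denominator factors as (z - 1/2 + I/2)*(z - I/2)*(z + 1 + 2*I/3), so the singularities of f are simple poles at z = 1/2 - I/2, z = I/2, z = -1 - 2*I/3.
  |1/2 - I/2|² = 1/2 < 36 = 6², so this pole is inside the contour.
  |I/2|² = 1/4 < 36 = 6², so this pole is inside the contour.
  |-1 - 2*I/3|² = 13/9 < 36 = 6², so this pole is inside the contour.

With P(z) = z*sin(z) and Q(z) = z^3 + z^2/2 + 2*I*z^2/3 - z/4 - I*z/12 + 1/12 + 5*I/12, each pole is simple, so Res(f, z₀) = P(z₀)/Q'(z₀) with Q'(z) = 3*z^2 + z + 4*I*z/3 - 1/4 - I/12.
  Res(f, 1/2 - I/2) = P(1/2 - I/2)/Q'(1/2 - I/2) = ((1/2 - I/2)*sin(1/2 - I/2))/(11/12 - 17*I/12) = (84/205 + 18*I/205)*sin(1/2 - I/2)
  Res(f, I/2) = P(I/2)/Q'(I/2) = (-sinh(1/2)/2)/(-5/3 + 5*I/12) = (24/85 + 6*I/85)*sinh(1/2)
  Res(f, -1 - 2*I/3) = P(-1 - 2*I/3)/Q'(-1 - 2*I/3) = ((1 + 2*I/3)*sin(1 + 2*I/3))/(47/36 + 23*I/12) = (1674/3485 - 678*I/3485)*sin(1 + 2*I/3)

Sum of residues inside C: (84/205 + 18*I/205)*sin(1/2 - I/2) + (1674/3485 - 678*I/3485)*sin(1 + 2*I/3) + (24/85 + 6*I/85)*sinh(1/2)
∮_C f(z) dz = 2πi · ((84/205 + 18*I/205)*sin(1/2 - I/2) + (1674/3485 - 678*I/3485)*sin(1 + 2*I/3) + (24/85 + 6*I/85)*sinh(1/2)) = pi*(-12/85 + 48*I/85)*sinh(1/2) + pi*(-36/205 + 168*I/205)*sin(1/2 - I/2) + pi*(1356/3485 + 3348*I/3485)*sin(1 + 2*I/3)

Final answer: pi*(-12/85 + 48*I/85)*sinh(1/2) + pi*(-36/205 + 168*I/205)*sin(1/2 - I/2) + pi*(1356/3485 + 3348*I/3485)*sin(1 + 2*I/3)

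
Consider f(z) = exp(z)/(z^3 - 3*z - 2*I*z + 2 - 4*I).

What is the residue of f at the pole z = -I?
Write f(z) = P(z)/Q(z) with P(z) = exp(z) and Q(z) = z^3 - 3*z - 2*I*z + 2 - 4*I.
The denominator factors as Q(z) = (z + I)*(z - 2 - I)*(z + 2), so z = -I is a simple zero of Q and P is analytic there; z = -I is therefore a simple pole and
  Res(f, z₀) = P(z₀)/Q'(z₀).

Q'(z) = 3*z^2 - 3 - 2*I, so Q'(-I) = -6 - 2*I.
P(-I) = exp(-I).

Res(f, -I) = (exp(-I))/(-6 - 2*I) = (-3/20 + I/20)*exp(-I)

Final answer: (-3/20 + I/20)*exp(-I)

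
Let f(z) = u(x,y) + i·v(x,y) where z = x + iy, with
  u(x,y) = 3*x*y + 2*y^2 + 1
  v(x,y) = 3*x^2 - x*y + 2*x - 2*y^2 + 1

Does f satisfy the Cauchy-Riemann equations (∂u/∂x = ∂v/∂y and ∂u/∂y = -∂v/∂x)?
∂u/∂x = 3*y
∂v/∂y = -x - 4*y
∂u/∂y = 3*x + 4*y
∂v/∂x = 6*x - y + 2
∂u/∂x ≠ ∂v/∂y and ∂u/∂y ≠ -∂v/∂x; the Cauchy-Riemann equations are not satisfied, so f is not analytic.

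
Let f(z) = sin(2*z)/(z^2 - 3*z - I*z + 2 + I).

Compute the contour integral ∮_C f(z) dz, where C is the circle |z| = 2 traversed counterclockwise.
By the residue theorem, ∮_C f(z) dz = 2πi · (sum of the residues of f at the poles inside |z| = 2).

The denominator factors as (z - 1)*(z - 2 - I), so the singularities of f are simple poles at z = 1, z = 2 + I.
  |1|² = 1 < 4 = 2², so this pole is inside the contour.
  |2 + I|² = 5 > 4 = 2², so this pole is outside the contour.

With P(z) = sin(2*z) and Q(z) = z^2 - 3*z - I*z + 2 + I, each pole is simple, so Res(f, z₀) = P(z₀)/Q'(z₀) with Q'(z) = 2*z - 3 - I.
  Res(f, 1) = P(1)/Q'(1) = (sin(2))/(-1 - I) = (-1/2 + I/2)*sin(2)

∮_C f(z) dz = 2πi · ((-1/2 + I/2)*sin(2)) = pi*(-1 - I)*sin(2)

Final answer: pi*(-1 - I)*sin(2)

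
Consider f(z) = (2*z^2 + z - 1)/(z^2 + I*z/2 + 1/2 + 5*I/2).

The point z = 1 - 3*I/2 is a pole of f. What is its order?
Factor the denominator:
  z^2 + I*z/2 + 1/2 + 5*I/2 = (z - 1 + 3*I/2)*(z + 1 - I)

The numerator P(z) = 2*z^2 + z - 1 has P(1 - 3*I/2) = -5/2 - 15*I/2 ≠ 0, so no factor of (z - 1 + 3*I/2) cancels.
Near z = 1 - 3*I/2 we can therefore write f(z) = g(z)/(z - 1 + 3*I/2) with g analytic at 1 - 3*I/2 and g(1 - 3*I/2) ≠ 0 (g is the numerator divided by the remaining denominator factors).

Hence z = 1 - 3*I/2 is a pole of order 1.

Final answer: 1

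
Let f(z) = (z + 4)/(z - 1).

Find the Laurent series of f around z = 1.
Put w = z - (1), i.e. z = w + 1. The denominator is w, so it suffices to rewrite the numerator in powers of w.

P(z) = z + 4
P(w + 1) = 5 + w

Dividing each term by w:
  f = 5/w + 1

Substituting back w = z - 1:
  f(z) = 5/(z - 1) + 1

The series is finite because the numerator is a polynomial; the negative powers form the principal part, and the coefficient of 1/(z - 1) gives Res(f, 1) = 5.

Final answer: 5/(z - 1) + 1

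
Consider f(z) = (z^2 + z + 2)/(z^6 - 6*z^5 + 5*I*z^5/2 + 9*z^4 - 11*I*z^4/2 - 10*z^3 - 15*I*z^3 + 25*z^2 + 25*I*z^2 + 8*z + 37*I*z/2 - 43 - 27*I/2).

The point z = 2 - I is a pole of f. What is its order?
Factor the denominator:
  z^6 - 6*z^5 + 5*I*z^5/2 + 9*z^4 - 11*I*z^4/2 - 10*z^3 - 15*I*z^3 + 25*z^2 + 25*I*z^2 + 8*z + 37*I*z/2 - 43 - 27*I/2 = (z - 2 + I)^4*(z + 1 - 3*I/2)*(z + 1)

The numerator P(z) = z^2 + z + 2 has P(2 - I) = 7 - 5*I ≠ 0, so no factor of (z - 2 + I) cancels.
Near z = 2 - I we can therefore write f(z) = g(z)/(z - 2 + I)^4 with g analytic at 2 - I and g(2 - I) ≠ 0 (g is the numerator divided by the remaining denominator factors).

Hence z = 2 - I is a pole of order 4.

Final answer: 4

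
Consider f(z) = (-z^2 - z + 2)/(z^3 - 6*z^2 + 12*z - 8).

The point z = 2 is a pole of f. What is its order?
Factor the denominator:
  z^3 - 6*z^2 + 12*z - 8 = (z - 2)^3

The numerator P(z) = -z^2 - z + 2 has P(2) = -4 ≠ 0, so no factor of (z - 2) cancels.
Near z = 2 we can therefore write f(z) = g(z)/(z - 2)^3 with g analytic at 2 and g(2) ≠ 0 (g is just the numerator).

Hence z = 2 is a pole of order 3.

Final answer: 3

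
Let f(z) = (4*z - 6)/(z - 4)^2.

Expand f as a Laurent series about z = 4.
Put w = z - (4), i.e. z = w + 4. The denominator is w^2, so it suffices to rewrite the numerator in powers of w.

P(z) = 4*z - 6
P(w + 4) = 10 + 4*w

Dividing each term by w^2:
  f = 10/w^2 + 4/w

Substituting back w = z - 4:
  f(z) = 10/(z - 4)^2 + 4/(z - 4)

The series is finite because the numerator is a polynomial; the negative powers form the principal part, and the coefficient of 1/(z - 4) gives Res(f, 4) = 4.

Final answer: 10/(z - 4)^2 + 4/(z - 4)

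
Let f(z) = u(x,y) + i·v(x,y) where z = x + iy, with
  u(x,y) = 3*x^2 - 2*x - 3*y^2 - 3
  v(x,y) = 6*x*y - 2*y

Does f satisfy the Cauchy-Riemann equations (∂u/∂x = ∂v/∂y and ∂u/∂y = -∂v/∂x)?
∂u/∂x = 6*x - 2
∂v/∂y = 6*x - 2
∂u/∂y = -6*y
∂v/∂x = 6*y
∂u/∂x = ∂v/∂y and ∂u/∂y = -∂v/∂x hold identically; f is analytic.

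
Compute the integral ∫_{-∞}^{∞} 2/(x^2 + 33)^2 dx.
Let f(z) = 2/(z^2 + 33)^2. The denominator has no real zeros and deg Q - deg P = 4 ≥ 2, so the integral of f over the upper semicircle |z| = R tends to 0 as R → ∞. Closing the contour in the upper half-plane,
  ∫_{-∞}^{∞} f(x) dx = 2πi · Σ Res(f, z_k)  over the poles with Im z_k > 0.

Zeros of the denominator: z^2 + 33 = 0 gives z = ±sqrt(33)*I.
Upper half-plane: z = sqrt(33)*I (a pole of order 2).

Write f(z) = g(z)/(z - sqrt(33)*I)^2 with g(z) = 2/(z + sqrt(33)*I)^2. For a double pole, Res(f, z₀) = g'(z₀):
  g'(z) = -4/(z + sqrt(33)*I)^3
  Res(f, sqrt(33)*I) = g'(sqrt(33)*I) = -sqrt(33)*I/2178

∫_{-∞}^{∞} f(x) dx = 2πi · (-sqrt(33)*I/2178) = sqrt(33)*pi/1089

Final answer: sqrt(33)*pi/1089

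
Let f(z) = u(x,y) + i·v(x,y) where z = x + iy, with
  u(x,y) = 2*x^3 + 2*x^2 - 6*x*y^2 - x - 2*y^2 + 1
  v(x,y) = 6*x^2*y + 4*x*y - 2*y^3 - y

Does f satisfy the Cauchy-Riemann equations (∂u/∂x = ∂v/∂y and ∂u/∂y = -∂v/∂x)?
∂u/∂x = 6*x^2 + 4*x - 6*y^2 - 1
∂v/∂y = 6*x^2 + 4*x - 6*y^2 - 1
∂u/∂y = -12*x*y - 4*y
∂v/∂x = 12*x*y + 4*y
∂u/∂x = ∂v/∂y and ∂u/∂y = -∂v/∂x hold identically; f is analytic.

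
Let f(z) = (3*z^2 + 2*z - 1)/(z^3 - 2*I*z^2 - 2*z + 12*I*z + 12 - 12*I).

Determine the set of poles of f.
The singularities of f are the zeros of the denominator. Factoring,
  z^3 - 2*I*z^2 - 2*z + 12*I*z + 12 - 12*I = (z - 2 + 2*I)*(z + 3 - 3*I)*(z - 1 - I)
so the candidates are z = 2 - 2*I, z = -3 + 3*I, z = 1 + I.

Check the numerator P(z) = 3*z^2 + 2*z - 1 at each one:
  P(2 - 2*I) = 3 - 28*I ≠ 0, so z = 2 - 2*I is a (simple) pole.
  P(-3 + 3*I) = -7 - 48*I ≠ 0, so z = -3 + 3*I is a (simple) pole.
  P(1 + I) = 1 + 8*I ≠ 0, so z = 1 + I is a (simple) pole.

Poles of f: {-3 + 3*I, 1 + I, 2 - 2*I}

Final answer: {-3 + 3*I, 1 + I, 2 - 2*I}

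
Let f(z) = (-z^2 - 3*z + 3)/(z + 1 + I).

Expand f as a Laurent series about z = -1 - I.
Put w = z - (-1 - I), i.e. z = w - 1 - I. The denominator is w, so it suffices to rewrite the numerator in powers of w.

P(z) = -z^2 - 3*z + 3
P(w - 1 - I) = 6 + I + (-1 + 2*I)*w - w^2

Dividing each term by w:
  f = (6 + I)/w - 1 + 2*I - w

Substituting back w = z + 1 + I:
  f(z) = (6 + I)/(z + 1 + I) - 1 + 2*I - (z + 1 + I)

The series is finite because the numerator is a polynomial; the negative powers form the principal part, and the coefficient of 1/(z + 1 + I) gives Res(f, -1 - I) = 6 + I.

Final answer: (6 + I)/(z + 1 + I) - 1 + 2*I - (z + 1 + I)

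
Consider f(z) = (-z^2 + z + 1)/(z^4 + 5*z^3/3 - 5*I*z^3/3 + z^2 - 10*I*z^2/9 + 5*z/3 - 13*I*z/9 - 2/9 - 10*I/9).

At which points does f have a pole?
The singularities of f are the zeros of the denominator. Factoring,
  z^4 + 5*z^3/3 - 5*I*z^3/3 + z^2 - 10*I*z^2/9 + 5*z/3 - 13*I*z/9 - 2/9 - 10*I/9 = (z + I)*(z - 2*I/3)*(z + 1 - I)*(z + 2/3 - I)
so the candidates are z = -I, z = 2*I/3, z = -1 + I, z = -2/3 + I.

Check the numerator P(z) = -z^2 + z + 1 at each one:
  P(-I) = 2 - I ≠ 0, so z = -I is a (simple) pole.
  P(2*I/3) = 13/9 + 2*I/3 ≠ 0, so z = 2*I/3 is a (simple) pole.
  P(-1 + I) = 3*I ≠ 0, so z = -1 + I is a (simple) pole.
  P(-2/3 + I) = 8/9 + 7*I/3 ≠ 0, so z = -2/3 + I is a (simple) pole.

Poles of f: {-1 + I, -2/3 + I, -I, 2*I/3}

Final answer: {-1 + I, -2/3 + I, -I, 2*I/3}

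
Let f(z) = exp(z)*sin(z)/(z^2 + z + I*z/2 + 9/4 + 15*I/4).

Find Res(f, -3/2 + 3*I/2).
Write f(z) = P(z)/Q(z) with P(z) = exp(z)*sin(z) and Q(z) = z^2 + z + I*z/2 + 9/4 + 15*I/4.
The denominator factors as Q(z) = (z - 1/2 + 2*I)*(z + 3/2 - 3*I/2), so z = -3/2 + 3*I/2 is a simple zero of Q and P is analytic there; z = -3/2 + 3*I/2 is therefore a simple pole and
  Res(f, z₀) = P(z₀)/Q'(z₀).

Q'(z) = 2*z + 1 + I/2, so Q'(-3/2 + 3*I/2) = -2 + 7*I/2.
P(-3/2 + 3*I/2) = -exp(-3/2 + 3*I/2)*sin(3/2 - 3*I/2).

Res(f, -3/2 + 3*I/2) = (-exp(-3/2 + 3*I/2)*sin(3/2 - 3*I/2))/(-2 + 7*I/2) = (8/65 + 14*I/65)*exp(-3/2 + 3*I/2)*sin(3/2 - 3*I/2)

Final answer: (8/65 + 14*I/65)*exp(-3/2 + 3*I/2)*sin(3/2 - 3*I/2)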